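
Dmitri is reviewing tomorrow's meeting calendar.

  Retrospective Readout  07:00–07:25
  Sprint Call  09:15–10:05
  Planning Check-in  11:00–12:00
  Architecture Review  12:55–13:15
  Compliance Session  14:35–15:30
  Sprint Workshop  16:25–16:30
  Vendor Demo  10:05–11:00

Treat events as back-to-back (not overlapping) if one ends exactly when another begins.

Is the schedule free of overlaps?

Check each pair: they overlap iff neither finishes before the other starts.
Sorted by start: Retrospective Readout, Sprint Call, Vendor Demo, Planning Check-in, Architecture Review, Compliance Session, Sprint Workshop.
Sprint Call starts after Retrospective Readout ends, so nothing later overlaps Retrospective Readout either.
Vendor Demo starts exactly when Sprint Call ends (back-to-back, no overlap), so nothing later overlaps Sprint Call either.
Planning Check-in starts exactly when Vendor Demo ends (back-to-back, no overlap), so nothing later overlaps Vendor Demo either.
Architecture Review starts after Planning Check-in ends, so nothing later overlaps Planning Check-in either.
Compliance Session starts after Architecture Review ends, so nothing later overlaps Architecture Review either.
Sprint Workshop starts after Compliance Session ends.
Every pair is clear; the schedule has no overlaps.

Yes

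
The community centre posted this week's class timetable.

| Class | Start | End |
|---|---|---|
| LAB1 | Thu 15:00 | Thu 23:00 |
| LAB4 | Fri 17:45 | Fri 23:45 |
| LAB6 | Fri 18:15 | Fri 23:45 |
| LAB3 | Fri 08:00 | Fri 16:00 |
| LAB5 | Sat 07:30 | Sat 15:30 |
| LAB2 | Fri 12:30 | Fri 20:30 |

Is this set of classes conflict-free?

Sorted by start: LAB1, LAB3, LAB2, LAB4, LAB6, LAB5.
LAB3 starts after LAB1 ends; LAB1 is clear from here.
LAB2 starts before LAB3 ends → LAB3 and LAB2 overlap.
That's a conflict, so the schedule is not conflict-free.

No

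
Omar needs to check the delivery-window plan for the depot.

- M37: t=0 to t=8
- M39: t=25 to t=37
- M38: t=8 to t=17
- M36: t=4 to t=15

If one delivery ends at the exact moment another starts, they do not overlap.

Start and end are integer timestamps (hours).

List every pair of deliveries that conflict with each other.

M36 & M37, M36 & M38

Sorted by start: M37, M36, M38, M39.
M36 starts before M37 ends → M37 and M36 overlap.
M38 starts exactly when M37 ends (back-to-back, no overlap) — done with M37.
M38 starts before M36 ends → M36 and M38 overlap.
M39 starts after M36 ends.
M39 starts after M38 ends.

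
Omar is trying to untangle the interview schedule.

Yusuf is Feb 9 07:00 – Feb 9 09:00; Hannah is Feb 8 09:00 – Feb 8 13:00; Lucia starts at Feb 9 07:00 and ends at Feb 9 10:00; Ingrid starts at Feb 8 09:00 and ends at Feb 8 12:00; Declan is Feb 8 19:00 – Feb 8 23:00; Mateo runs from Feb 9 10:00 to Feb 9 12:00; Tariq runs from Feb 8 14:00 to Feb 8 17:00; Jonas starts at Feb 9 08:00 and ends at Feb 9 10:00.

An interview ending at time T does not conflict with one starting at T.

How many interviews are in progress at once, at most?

Sweep the timeline, counting +1 at each start and −1 at each end (ends before starts at a tie):
Feb 8 09:00 start Hannah → 1
Feb 8 09:00 start Ingrid → 2
Feb 8 12:00 end Ingrid → 1
Feb 8 13:00 end Hannah → 0
Feb 8 14:00 start Tariq → 1
Feb 8 17:00 end Tariq → 0
Feb 8 19:00 start Declan → 1
Feb 8 23:00 end Declan → 0
Feb 9 07:00 start Lucia → 1
Feb 9 07:00 start Yusuf → 2
Feb 9 08:00 start Jonas → 3
Feb 9 09:00 end Yusuf → 2
Feb 9 10:00 end Jonas → 1
Feb 9 10:00 end Lucia → 0
Feb 9 10:00 start Mateo → 1
Feb 9 12:00 end Mateo → 0
Peak is 3, at Feb 9 08:00 (Jonas, Lucia, Yusuf).

3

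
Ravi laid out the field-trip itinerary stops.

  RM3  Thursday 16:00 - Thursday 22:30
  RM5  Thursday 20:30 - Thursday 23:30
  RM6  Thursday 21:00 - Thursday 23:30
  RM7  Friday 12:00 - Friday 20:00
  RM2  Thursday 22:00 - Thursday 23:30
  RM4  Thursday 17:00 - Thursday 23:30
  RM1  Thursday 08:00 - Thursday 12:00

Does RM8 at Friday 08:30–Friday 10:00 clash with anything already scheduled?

No — it doesn't clash with anything

RM1: ends Thursday 12:00 at or before RM8 starts Friday 08:30 → clear.
RM3: ends Thursday 22:30 at or before RM8 starts Friday 08:30 → clear.
RM4: ends Thursday 23:30 at or before RM8 starts Friday 08:30 → clear.
RM5: ends Thursday 23:30 at or before RM8 starts Friday 08:30 → clear.
RM6: ends Thursday 23:30 at or before RM8 starts Friday 08:30 → clear.
RM2: ends Thursday 23:30 at or before RM8 starts Friday 08:30 → clear.
RM7: starts Friday 12:00 at or after RM8 ends Friday 10:00 → clear.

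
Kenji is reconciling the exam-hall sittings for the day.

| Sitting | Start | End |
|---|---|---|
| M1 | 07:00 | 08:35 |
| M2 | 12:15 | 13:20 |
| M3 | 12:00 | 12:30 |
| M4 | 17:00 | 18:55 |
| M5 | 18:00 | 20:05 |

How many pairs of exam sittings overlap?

2

Sorted by start: M1, M3, M2, M4, M5.
M3 starts after M1 ends — done with M1.
M2 starts before M3 ends → M3 and M2 overlap.
M4 starts after M3 ends — done with M3.
M4 starts after M2 ends — done with M2.
M5 starts before M4 ends → M4 and M5 overlap.
Overlapping pairs: M2 & M3, M4 & M5 — 2 in total.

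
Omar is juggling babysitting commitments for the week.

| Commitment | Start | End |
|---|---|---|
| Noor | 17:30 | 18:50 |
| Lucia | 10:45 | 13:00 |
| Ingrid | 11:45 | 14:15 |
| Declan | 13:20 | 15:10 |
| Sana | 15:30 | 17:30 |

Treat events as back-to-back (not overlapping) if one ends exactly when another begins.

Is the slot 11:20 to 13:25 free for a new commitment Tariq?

No — it overlaps Declan, Ingrid, Lucia

Lucia: starts 10:45 before Tariq ends 13:25, and ends 13:00 after Tariq starts 11:20 → overlap.
Ingrid: starts 11:45 before Tariq ends 13:25, and ends 14:15 after Tariq starts 11:20 → overlap.
Declan: starts 13:20 before Tariq ends 13:25, and ends 15:10 after Tariq starts 11:20 → overlap.
Sana: starts 15:30 at or after Tariq ends 13:25 → clear.
Noor: starts 17:30 at or after Tariq ends 13:25 → clear.
Tariq overlaps Lucia, Ingrid, Declan.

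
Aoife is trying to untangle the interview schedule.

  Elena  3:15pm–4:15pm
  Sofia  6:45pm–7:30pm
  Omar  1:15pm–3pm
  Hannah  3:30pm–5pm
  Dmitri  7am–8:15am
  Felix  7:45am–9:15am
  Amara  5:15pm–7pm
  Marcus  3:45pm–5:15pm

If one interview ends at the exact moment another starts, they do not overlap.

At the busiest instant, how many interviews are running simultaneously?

3

Walk through starts and ends in time order (an end at T is processed before a start at T):
7am start Dmitri → 1
7:45am start Felix → 2
8:15am end Dmitri → 1
9:15am end Felix → 0
1:15pm start Omar → 1
3pm end Omar → 0
3:15pm start Elena → 1
3:30pm start Hannah → 2
3:45pm start Marcus → 3
4:15pm end Elena → 2
5pm end Hannah → 1
5:15pm end Marcus → 0
5:15pm start Amara → 1
6:45pm start Sofia → 2
7pm end Amara → 1
7:30pm end Sofia → 0
Peak is 3, at 3:45pm (Elena, Hannah, Marcus).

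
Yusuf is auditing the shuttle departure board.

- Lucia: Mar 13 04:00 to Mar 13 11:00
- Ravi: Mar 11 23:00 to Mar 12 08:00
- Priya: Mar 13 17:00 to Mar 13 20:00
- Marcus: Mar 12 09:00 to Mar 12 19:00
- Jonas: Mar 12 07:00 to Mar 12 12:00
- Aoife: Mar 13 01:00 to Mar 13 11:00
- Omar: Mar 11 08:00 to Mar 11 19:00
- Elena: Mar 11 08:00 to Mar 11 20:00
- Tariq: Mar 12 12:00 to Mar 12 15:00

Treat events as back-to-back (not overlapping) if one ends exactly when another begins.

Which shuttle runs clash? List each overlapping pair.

Aoife & Lucia, Elena & Omar, Jonas & Marcus, Jonas & Ravi, Marcus & Tariq

Sorted by start: Elena, Omar, Ravi, Jonas, Marcus, Tariq, Aoife, Lucia, Priya.
Omar starts before Elena ends → Elena and Omar overlap.
Ravi starts after Elena ends, so Elena has no further overlaps.
Ravi starts after Omar ends, so Omar has no further overlaps.
Jonas starts before Ravi ends → Ravi and Jonas overlap.
Marcus starts after Ravi ends, so Ravi has no further overlaps.
Marcus starts before Jonas ends → Jonas and Marcus overlap.
Tariq starts exactly when Jonas ends (back-to-back, no overlap), so Jonas has no further overlaps.
Tariq starts before Marcus ends → Marcus and Tariq overlap.
Aoife starts after Marcus ends, so Marcus has no further overlaps.
Aoife starts after Tariq ends, so Tariq has no further overlaps.
Lucia starts before Aoife ends → Aoife and Lucia overlap.
Priya starts after Aoife ends.
Priya starts after Lucia ends.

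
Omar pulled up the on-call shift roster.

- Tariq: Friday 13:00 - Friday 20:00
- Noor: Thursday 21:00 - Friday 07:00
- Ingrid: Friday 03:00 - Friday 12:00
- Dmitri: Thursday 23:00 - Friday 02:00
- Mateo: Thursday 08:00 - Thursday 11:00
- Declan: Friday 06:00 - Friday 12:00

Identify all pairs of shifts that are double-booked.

Declan & Ingrid, Declan & Noor, Dmitri & Noor, Ingrid & Noor

Check each pair: they overlap iff neither finishes before the other starts.
Sorted by start: Mateo, Noor, Dmitri, Ingrid, Declan, Tariq.
Noor starts after Mateo ends; Mateo is clear from here.
Dmitri starts before Noor ends → Noor and Dmitri overlap.
Ingrid starts before Noor ends → Noor and Ingrid overlap.
Declan starts before Noor ends → Noor and Declan overlap.
Tariq starts after Noor ends.
Ingrid starts after Dmitri ends; Dmitri is clear from here.
Declan starts before Ingrid ends → Ingrid and Declan overlap.
Tariq starts after Ingrid ends.
Tariq starts after Declan ends.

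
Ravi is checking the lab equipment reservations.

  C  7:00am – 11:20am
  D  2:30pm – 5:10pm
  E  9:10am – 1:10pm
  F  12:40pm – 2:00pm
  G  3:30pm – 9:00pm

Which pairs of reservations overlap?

Check each pair: they overlap iff neither finishes before the other starts.
Sorted by start: C, E, F, D, G.
E starts before C ends → C and E overlap.
F starts after C ends; C is clear from here.
F starts before E ends → E and F overlap.
D starts after E ends; E is clear from here.
D starts after F ends; F is clear from here.
G starts before D ends → D and G overlap.

C & E, D & G, E & F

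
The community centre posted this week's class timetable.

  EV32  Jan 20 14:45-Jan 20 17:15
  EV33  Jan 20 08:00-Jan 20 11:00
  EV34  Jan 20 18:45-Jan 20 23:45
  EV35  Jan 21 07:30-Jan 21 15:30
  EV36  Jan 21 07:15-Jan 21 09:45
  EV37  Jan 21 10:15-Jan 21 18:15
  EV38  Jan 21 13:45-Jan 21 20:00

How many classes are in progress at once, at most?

Sweep the timeline, counting +1 at each start and −1 at each end (ends before starts at a tie):
Jan 20 08:00 start EV33 → 1
Jan 20 11:00 end EV33 → 0
Jan 20 14:45 start EV32 → 1
Jan 20 17:15 end EV32 → 0
Jan 20 18:45 start EV34 → 1
Jan 20 23:45 end EV34 → 0
Jan 21 07:15 start EV36 → 1
Jan 21 07:30 start EV35 → 2
Jan 21 09:45 end EV36 → 1
Jan 21 10:15 start EV37 → 2
Jan 21 13:45 start EV38 → 3
Jan 21 15:30 end EV35 → 2
Jan 21 18:15 end EV37 → 1
Jan 21 20:00 end EV38 → 0
Peak is 3, at Jan 21 13:45 (EV35, EV37, EV38).

3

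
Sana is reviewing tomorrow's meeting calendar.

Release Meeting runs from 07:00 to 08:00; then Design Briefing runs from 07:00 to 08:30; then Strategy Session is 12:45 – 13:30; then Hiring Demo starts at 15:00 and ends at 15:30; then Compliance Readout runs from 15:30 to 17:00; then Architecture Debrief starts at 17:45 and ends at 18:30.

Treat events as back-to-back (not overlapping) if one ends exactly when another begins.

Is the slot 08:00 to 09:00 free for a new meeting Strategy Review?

No — it overlaps Design Briefing

Release Meeting: ends 08:00 at or before Strategy Review starts 08:00 → clear.
Design Briefing: starts 07:00 before Strategy Review ends 09:00, and ends 08:30 after Strategy Review starts 08:00 → overlap.
Strategy Session: starts 12:45 at or after Strategy Review ends 09:00 → clear.
Hiring Demo: starts 15:00 at or after Strategy Review ends 09:00 → clear.
Compliance Readout: starts 15:30 at or after Strategy Review ends 09:00 → clear.
Architecture Debrief: starts 17:45 at or after Strategy Review ends 09:00 → clear.
Strategy Review overlaps Design Briefing.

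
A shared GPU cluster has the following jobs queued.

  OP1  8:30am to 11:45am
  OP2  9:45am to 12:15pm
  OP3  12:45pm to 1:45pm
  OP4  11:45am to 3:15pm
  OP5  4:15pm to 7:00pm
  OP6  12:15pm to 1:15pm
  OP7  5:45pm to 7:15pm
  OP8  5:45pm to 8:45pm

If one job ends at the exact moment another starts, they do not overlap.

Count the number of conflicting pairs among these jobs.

Sorted by start: OP1, OP2, OP4, OP6, OP3, OP5, OP7, OP8.
OP2 starts before OP1 ends → OP1 and OP2 overlap.
OP4 starts exactly when OP1 ends (back-to-back, no overlap); OP1 is clear from here.
OP4 starts before OP2 ends → OP2 and OP4 overlap.
OP6 starts exactly when OP2 ends (back-to-back, no overlap); OP2 is clear from here.
OP6 starts before OP4 ends → OP4 and OP6 overlap.
OP3 starts before OP4 ends → OP4 and OP3 overlap.
OP5 starts after OP4 ends; OP4 is clear from here.
OP3 starts before OP6 ends → OP6 and OP3 overlap.
OP5 starts after OP6 ends; OP6 is clear from here.
OP5 starts after OP3 ends; OP3 is clear from here.
OP7 starts before OP5 ends → OP5 and OP7 overlap.
OP8 starts before OP5 ends → OP5 and OP8 overlap.
OP8 starts before OP7 ends → OP7 and OP8 overlap.
Overlapping pairs: OP1 & OP2, OP2 & OP4, OP3 & OP4, OP3 & OP6, OP4 & OP6, OP5 & OP7, OP5 & OP8, OP7 & OP8 — 8 in total.

8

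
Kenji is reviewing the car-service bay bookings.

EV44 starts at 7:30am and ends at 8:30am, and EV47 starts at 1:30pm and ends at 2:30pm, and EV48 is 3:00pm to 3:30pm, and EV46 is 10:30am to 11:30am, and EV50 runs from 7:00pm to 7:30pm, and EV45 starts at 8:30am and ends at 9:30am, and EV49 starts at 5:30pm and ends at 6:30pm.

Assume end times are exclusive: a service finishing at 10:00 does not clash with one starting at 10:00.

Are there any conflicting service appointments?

Sorted by start: EV44, EV45, EV46, EV47, EV48, EV49, EV50.
EV45 starts exactly when EV44 ends (back-to-back, no overlap); EV44 is clear from here.
EV46 starts after EV45 ends; EV45 is clear from here.
EV47 starts after EV46 ends; EV46 is clear from here.
EV48 starts after EV47 ends; EV47 is clear from here.
EV49 starts after EV48 ends; EV48 is clear from here.
EV50 starts after EV49 ends.
Every pair is clear; the schedule has no overlaps.

No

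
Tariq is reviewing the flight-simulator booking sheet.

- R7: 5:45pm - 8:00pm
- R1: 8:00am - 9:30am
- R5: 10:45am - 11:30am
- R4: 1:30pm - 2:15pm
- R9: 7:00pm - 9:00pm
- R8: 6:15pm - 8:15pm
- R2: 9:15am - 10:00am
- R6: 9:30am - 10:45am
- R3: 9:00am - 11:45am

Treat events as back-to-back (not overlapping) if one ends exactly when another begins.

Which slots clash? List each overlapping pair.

R1 & R2, R1 & R3, R2 & R3, R2 & R6, R3 & R5, R3 & R6, R7 & R8, R7 & R9, R8 & R9

Sorted by start: R1, R3, R2, R6, R5, R4, R7, R8, R9.
R3 starts before R1 ends → R1 and R3 overlap.
R2 starts before R1 ends → R1 and R2 overlap.
R6 starts exactly when R1 ends (back-to-back, no overlap); R1 is clear from here.
R2 starts before R3 ends → R3 and R2 overlap.
R6 starts before R3 ends → R3 and R6 overlap.
R5 starts before R3 ends → R3 and R5 overlap.
R4 starts after R3 ends; R3 is clear from here.
R6 starts before R2 ends → R2 and R6 overlap.
R5 starts after R2 ends; R2 is clear from here.
R5 starts exactly when R6 ends (back-to-back, no overlap); R6 is clear from here.
R4 starts after R5 ends; R5 is clear from here.
R7 starts after R4 ends; R4 is clear from here.
R8 starts before R7 ends → R7 and R8 overlap.
R9 starts before R7 ends → R7 and R9 overlap.
R9 starts before R8 ends → R8 and R9 overlap.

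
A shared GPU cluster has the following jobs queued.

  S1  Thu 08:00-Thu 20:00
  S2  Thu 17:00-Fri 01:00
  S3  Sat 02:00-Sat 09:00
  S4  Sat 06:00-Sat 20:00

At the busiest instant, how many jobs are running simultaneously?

Walk through starts and ends in time order (an end at T is processed before a start at T):
Thu 08:00 start S1 → 1
Thu 17:00 start S2 → 2
Thu 20:00 end S1 → 1
Fri 01:00 end S2 → 0
Sat 02:00 start S3 → 1
Sat 06:00 start S4 → 2
Sat 09:00 end S3 → 1
Sat 20:00 end S4 → 0
Peak is 2, at Thu 17:00 (S1, S2).

2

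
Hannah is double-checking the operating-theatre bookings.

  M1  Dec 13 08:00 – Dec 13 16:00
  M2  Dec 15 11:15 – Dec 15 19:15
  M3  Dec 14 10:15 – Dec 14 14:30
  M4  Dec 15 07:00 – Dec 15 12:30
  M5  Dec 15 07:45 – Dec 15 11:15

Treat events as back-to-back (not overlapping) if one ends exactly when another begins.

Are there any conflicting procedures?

Yes

Check each pair: they overlap iff neither finishes before the other starts.
Sorted by start: M1, M3, M4, M5, M2.
M3 starts after M1 ends, so M1 has no further overlaps.
M4 starts after M3 ends, so M3 has no further overlaps.
M5 starts before M4 ends → M4 and M5 overlap.
That's a conflict, so the schedule is not conflict-free.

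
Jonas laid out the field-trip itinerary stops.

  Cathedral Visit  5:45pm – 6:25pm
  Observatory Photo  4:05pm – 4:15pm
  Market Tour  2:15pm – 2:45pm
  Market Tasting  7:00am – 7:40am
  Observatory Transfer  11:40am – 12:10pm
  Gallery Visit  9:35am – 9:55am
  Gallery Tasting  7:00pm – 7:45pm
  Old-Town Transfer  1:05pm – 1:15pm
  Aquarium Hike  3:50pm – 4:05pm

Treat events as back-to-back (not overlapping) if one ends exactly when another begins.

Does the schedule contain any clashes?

No

Sorted by start: Market Tasting, Gallery Visit, Observatory Transfer, Old-Town Transfer, Market Tour, Aquarium Hike, Observatory Photo, Cathedral Visit, Gallery Tasting.
Gallery Visit starts after Market Tasting ends; Market Tasting is clear from here.
Observatory Transfer starts after Gallery Visit ends; Gallery Visit is clear from here.
Old-Town Transfer starts after Observatory Transfer ends; Observatory Transfer is clear from here.
Market Tour starts after Old-Town Transfer ends; Old-Town Transfer is clear from here.
Aquarium Hike starts after Market Tour ends; Market Tour is clear from here.
Observatory Photo starts exactly when Aquarium Hike ends (back-to-back, no overlap); Aquarium Hike is clear from here.
Cathedral Visit starts after Observatory Photo ends; Observatory Photo is clear from here.
Gallery Tasting starts after Cathedral Visit ends.
Every pair is clear; the schedule has no overlaps.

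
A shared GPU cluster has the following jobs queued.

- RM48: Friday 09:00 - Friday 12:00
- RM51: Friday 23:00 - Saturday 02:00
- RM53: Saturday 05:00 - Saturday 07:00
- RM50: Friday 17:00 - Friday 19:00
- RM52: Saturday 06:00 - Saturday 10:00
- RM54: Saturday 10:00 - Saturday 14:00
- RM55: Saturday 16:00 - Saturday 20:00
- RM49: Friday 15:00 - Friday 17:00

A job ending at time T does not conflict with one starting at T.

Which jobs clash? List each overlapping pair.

Two intervals overlap when each starts before the other ends.
Sorted by start: RM48, RM49, RM50, RM51, RM53, RM52, RM54, RM55.
RM49 starts after RM48 ends, so RM48 has no further overlaps.
RM50 starts exactly when RM49 ends (back-to-back, no overlap), so RM49 has no further overlaps.
RM51 starts after RM50 ends, so RM50 has no further overlaps.
RM53 starts after RM51 ends, so RM51 has no further overlaps.
RM52 starts before RM53 ends → RM53 and RM52 overlap.
RM54 starts after RM53 ends, so RM53 has no further overlaps.
RM54 starts exactly when RM52 ends (back-to-back, no overlap), so RM52 has no further overlaps.
RM55 starts after RM54 ends.

RM52 & RM53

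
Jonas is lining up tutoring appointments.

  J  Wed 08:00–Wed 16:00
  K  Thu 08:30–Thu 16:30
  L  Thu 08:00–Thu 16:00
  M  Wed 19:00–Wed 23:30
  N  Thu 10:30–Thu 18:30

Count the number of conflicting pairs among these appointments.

3

Two intervals overlap when each starts before the other ends.
Sorted by start: J, M, L, K, N.
M starts after J ends; J is clear from here.
L starts after M ends; M is clear from here.
K starts before L ends → L and K overlap.
N starts before L ends → L and N overlap.
N starts before K ends → K and N overlap.
Overlapping pairs: K & L, K & N, L & N — 3 in total.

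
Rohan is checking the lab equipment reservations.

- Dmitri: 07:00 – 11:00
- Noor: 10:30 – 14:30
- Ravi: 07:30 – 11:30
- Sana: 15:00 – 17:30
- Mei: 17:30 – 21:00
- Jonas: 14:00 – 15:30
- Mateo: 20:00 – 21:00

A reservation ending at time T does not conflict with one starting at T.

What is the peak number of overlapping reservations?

Sweep the timeline, counting +1 at each start and −1 at each end (ends before starts at a tie):
07:00 start Dmitri → 1
07:30 start Ravi → 2
10:30 start Noor → 3
11:00 end Dmitri → 2
11:30 end Ravi → 1
14:00 start Jonas → 2
14:30 end Noor → 1
15:00 start Sana → 2
15:30 end Jonas → 1
17:30 end Sana → 0
17:30 start Mei → 1
20:00 start Mateo → 2
21:00 end Mateo → 1
21:00 end Mei → 0
Peak is 3, at 10:30 (Dmitri, Noor, Ravi).

3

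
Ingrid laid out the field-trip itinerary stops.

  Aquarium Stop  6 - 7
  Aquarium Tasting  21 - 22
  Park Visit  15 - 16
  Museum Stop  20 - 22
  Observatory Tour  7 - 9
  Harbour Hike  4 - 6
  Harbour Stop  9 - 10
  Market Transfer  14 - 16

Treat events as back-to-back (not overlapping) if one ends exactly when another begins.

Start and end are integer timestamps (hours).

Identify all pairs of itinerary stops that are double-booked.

Sorted by start: Harbour Hike, Aquarium Stop, Observatory Tour, Harbour Stop, Market Transfer, Park Visit, Museum Stop, Aquarium Tasting.
Aquarium Stop starts exactly when Harbour Hike ends (back-to-back, no overlap), so Harbour Hike has no further overlaps.
Observatory Tour starts exactly when Aquarium Stop ends (back-to-back, no overlap), so Aquarium Stop has no further overlaps.
Harbour Stop starts exactly when Observatory Tour ends (back-to-back, no overlap), so Observatory Tour has no further overlaps.
Market Transfer starts after Harbour Stop ends, so Harbour Stop has no further overlaps.
Park Visit starts before Market Transfer ends → Market Transfer and Park Visit overlap.
Museum Stop starts after Market Transfer ends, so Market Transfer has no further overlaps.
Museum Stop starts after Park Visit ends, so Park Visit has no further overlaps.
Aquarium Tasting starts before Museum Stop ends → Museum Stop and Aquarium Tasting overlap.

Aquarium Tasting & Museum Stop, Market Transfer & Park Visit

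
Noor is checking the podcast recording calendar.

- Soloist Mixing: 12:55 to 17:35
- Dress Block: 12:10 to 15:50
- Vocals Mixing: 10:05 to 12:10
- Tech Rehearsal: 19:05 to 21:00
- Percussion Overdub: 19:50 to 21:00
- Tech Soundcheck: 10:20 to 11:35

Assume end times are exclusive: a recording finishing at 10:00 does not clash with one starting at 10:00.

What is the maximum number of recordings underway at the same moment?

Sort all start/end points and keep a running count:
10:05 start Vocals Mixing → 1
10:20 start Tech Soundcheck → 2
11:35 end Tech Soundcheck → 1
12:10 end Vocals Mixing → 0
12:10 start Dress Block → 1
12:55 start Soloist Mixing → 2
15:50 end Dress Block → 1
17:35 end Soloist Mixing → 0
19:05 start Tech Rehearsal → 1
19:50 start Percussion Overdub → 2
21:00 end Percussion Overdub → 1
21:00 end Tech Rehearsal → 0
Peak is 2, at 10:20 (Tech Soundcheck, Vocals Mixing).

2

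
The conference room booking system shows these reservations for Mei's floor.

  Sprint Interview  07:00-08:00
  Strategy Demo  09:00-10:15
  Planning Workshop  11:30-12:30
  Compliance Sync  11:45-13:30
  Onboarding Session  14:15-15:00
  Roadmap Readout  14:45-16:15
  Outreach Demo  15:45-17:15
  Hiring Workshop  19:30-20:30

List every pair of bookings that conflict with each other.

Compliance Sync & Planning Workshop, Onboarding Session & Roadmap Readout, Outreach Demo & Roadmap Readout

Sorted by start: Sprint Interview, Strategy Demo, Planning Workshop, Compliance Sync, Onboarding Session, Roadmap Readout, Outreach Demo, Hiring Workshop.
Strategy Demo starts after Sprint Interview ends, so Sprint Interview has no further overlaps.
Planning Workshop starts after Strategy Demo ends, so Strategy Demo has no further overlaps.
Compliance Sync starts before Planning Workshop ends → Planning Workshop and Compliance Sync overlap.
Onboarding Session starts after Planning Workshop ends, so Planning Workshop has no further overlaps.
Onboarding Session starts after Compliance Sync ends, so Compliance Sync has no further overlaps.
Roadmap Readout starts before Onboarding Session ends → Onboarding Session and Roadmap Readout overlap.
Outreach Demo starts after Onboarding Session ends, so Onboarding Session has no further overlaps.
Outreach Demo starts before Roadmap Readout ends → Roadmap Readout and Outreach Demo overlap.
Hiring Workshop starts after Roadmap Readout ends.
Hiring Workshop starts after Outreach Demo ends.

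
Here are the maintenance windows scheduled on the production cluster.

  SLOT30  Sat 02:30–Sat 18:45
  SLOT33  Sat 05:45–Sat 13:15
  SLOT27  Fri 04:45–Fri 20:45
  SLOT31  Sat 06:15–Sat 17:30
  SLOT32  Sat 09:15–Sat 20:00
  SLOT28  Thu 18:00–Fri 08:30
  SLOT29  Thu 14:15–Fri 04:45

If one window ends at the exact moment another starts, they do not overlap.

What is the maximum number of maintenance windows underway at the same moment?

Walk through starts and ends in time order (an end at T is processed before a start at T):
Thu 14:15 start SLOT29 → 1
Thu 18:00 start SLOT28 → 2
Fri 04:45 end SLOT29 → 1
Fri 04:45 start SLOT27 → 2
Fri 08:30 end SLOT28 → 1
Fri 20:45 end SLOT27 → 0
Sat 02:30 start SLOT30 → 1
Sat 05:45 start SLOT33 → 2
Sat 06:15 start SLOT31 → 3
Sat 09:15 start SLOT32 → 4
Sat 13:15 end SLOT33 → 3
Sat 17:30 end SLOT31 → 2
Sat 18:45 end SLOT30 → 1
Sat 20:00 end SLOT32 → 0
Peak is 4, at Sat 09:15 (SLOT30, SLOT31, SLOT32, SLOT33).

4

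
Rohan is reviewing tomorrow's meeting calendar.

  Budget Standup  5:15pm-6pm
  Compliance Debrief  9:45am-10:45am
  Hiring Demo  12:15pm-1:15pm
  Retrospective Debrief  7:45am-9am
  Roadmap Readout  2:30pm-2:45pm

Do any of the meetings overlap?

Two intervals overlap when each starts before the other ends.
Sorted by start: Retrospective Debrief, Compliance Debrief, Hiring Demo, Roadmap Readout, Budget Standup.
Compliance Debrief starts after Retrospective Debrief ends; Retrospective Debrief is clear from here.
Hiring Demo starts after Compliance Debrief ends; Compliance Debrief is clear from here.
Roadmap Readout starts after Hiring Demo ends; Hiring Demo is clear from here.
Budget Standup starts after Roadmap Readout ends.
Every pair is clear; the schedule has no overlaps.

No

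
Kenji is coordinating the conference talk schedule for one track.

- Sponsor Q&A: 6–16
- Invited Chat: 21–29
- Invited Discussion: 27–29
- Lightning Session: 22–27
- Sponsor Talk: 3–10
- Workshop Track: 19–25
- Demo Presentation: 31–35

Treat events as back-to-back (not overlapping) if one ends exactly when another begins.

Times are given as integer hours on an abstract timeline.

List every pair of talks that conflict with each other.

Invited Chat & Invited Discussion, Invited Chat & Lightning Session, Invited Chat & Workshop Track, Lightning Session & Workshop Track, Sponsor Q&A & Sponsor Talk

Check each pair: they overlap iff neither finishes before the other starts.
Sorted by start: Sponsor Talk, Sponsor Q&A, Workshop Track, Invited Chat, Lightning Session, Invited Discussion, Demo Presentation.
Sponsor Q&A starts before Sponsor Talk ends → Sponsor Talk and Sponsor Q&A overlap.
Workshop Track starts after Sponsor Talk ends — done with Sponsor Talk.
Workshop Track starts after Sponsor Q&A ends — done with Sponsor Q&A.
Invited Chat starts before Workshop Track ends → Workshop Track and Invited Chat overlap.
Lightning Session starts before Workshop Track ends → Workshop Track and Lightning Session overlap.
Invited Discussion starts after Workshop Track ends — done with Workshop Track.
Lightning Session starts before Invited Chat ends → Invited Chat and Lightning Session overlap.
Invited Discussion starts before Invited Chat ends → Invited Chat and Invited Discussion overlap.
Demo Presentation starts after Invited Chat ends.
Invited Discussion starts exactly when Lightning Session ends (back-to-back, no overlap) — done with Lightning Session.
Demo Presentation starts after Invited Discussion ends.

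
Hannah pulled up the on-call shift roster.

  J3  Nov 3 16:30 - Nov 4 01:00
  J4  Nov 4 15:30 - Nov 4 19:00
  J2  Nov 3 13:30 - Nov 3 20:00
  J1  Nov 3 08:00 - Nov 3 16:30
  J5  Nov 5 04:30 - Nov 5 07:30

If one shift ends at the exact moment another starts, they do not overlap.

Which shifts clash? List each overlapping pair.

Sorted by start: J1, J2, J3, J4, J5.
J2 starts before J1 ends → J1 and J2 overlap.
J3 starts exactly when J1 ends (back-to-back, no overlap), so J1 has no further overlaps.
J3 starts before J2 ends → J2 and J3 overlap.
J4 starts after J2 ends, so J2 has no further overlaps.
J4 starts after J3 ends, so J3 has no further overlaps.
J5 starts after J4 ends.

J1 & J2, J2 & J3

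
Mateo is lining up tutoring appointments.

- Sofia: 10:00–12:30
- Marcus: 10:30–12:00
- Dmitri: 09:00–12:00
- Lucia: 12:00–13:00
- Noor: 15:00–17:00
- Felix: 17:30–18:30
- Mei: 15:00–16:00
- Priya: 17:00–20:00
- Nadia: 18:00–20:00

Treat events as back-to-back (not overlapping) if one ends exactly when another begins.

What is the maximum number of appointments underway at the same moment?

Sort all start/end points and keep a running count:
09:00 start Dmitri → 1
10:00 start Sofia → 2
10:30 start Marcus → 3
12:00 end Dmitri → 2
12:00 end Marcus → 1
12:00 start Lucia → 2
12:30 end Sofia → 1
13:00 end Lucia → 0
15:00 start Mei → 1
15:00 start Noor → 2
16:00 end Mei → 1
17:00 end Noor → 0
17:00 start Priya → 1
17:30 start Felix → 2
18:00 start Nadia → 3
18:30 end Felix → 2
20:00 end Nadia → 1
20:00 end Priya → 0
Peak is 3, at 10:30 (Dmitri, Marcus, Sofia).

3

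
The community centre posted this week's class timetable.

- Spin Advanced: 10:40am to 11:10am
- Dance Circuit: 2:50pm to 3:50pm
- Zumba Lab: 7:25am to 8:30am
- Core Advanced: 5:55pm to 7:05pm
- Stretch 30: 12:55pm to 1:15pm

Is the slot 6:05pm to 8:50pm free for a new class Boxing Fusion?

Zumba Lab: ends 8:30am at or before Boxing Fusion starts 6:05pm → clear.
Spin Advanced: ends 11:10am at or before Boxing Fusion starts 6:05pm → clear.
Stretch 30: ends 1:15pm at or before Boxing Fusion starts 6:05pm → clear.
Dance Circuit: ends 3:50pm at or before Boxing Fusion starts 6:05pm → clear.
Core Advanced: starts 5:55pm before Boxing Fusion ends 8:50pm, and ends 7:05pm after Boxing Fusion starts 6:05pm → overlap.
Boxing Fusion overlaps Core Advanced.

No — it overlaps Core Advanced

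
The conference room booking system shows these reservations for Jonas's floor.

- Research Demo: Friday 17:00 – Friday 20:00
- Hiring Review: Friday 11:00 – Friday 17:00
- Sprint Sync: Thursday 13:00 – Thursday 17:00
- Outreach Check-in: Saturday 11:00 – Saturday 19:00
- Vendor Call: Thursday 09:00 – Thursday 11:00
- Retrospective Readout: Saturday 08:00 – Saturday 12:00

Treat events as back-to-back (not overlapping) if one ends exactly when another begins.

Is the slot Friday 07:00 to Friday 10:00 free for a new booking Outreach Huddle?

Vendor Call: ends Thursday 11:00 at or before Outreach Huddle starts Friday 07:00 → clear.
Sprint Sync: ends Thursday 17:00 at or before Outreach Huddle starts Friday 07:00 → clear.
Hiring Review: starts Friday 11:00 at or after Outreach Huddle ends Friday 10:00 → clear.
Research Demo: starts Friday 17:00 at or after Outreach Huddle ends Friday 10:00 → clear.
Retrospective Readout: starts Saturday 08:00 at or after Outreach Huddle ends Friday 10:00 → clear.
Outreach Check-in: starts Saturday 11:00 at or after Outreach Huddle ends Friday 10:00 → clear.

Yes — the slot is free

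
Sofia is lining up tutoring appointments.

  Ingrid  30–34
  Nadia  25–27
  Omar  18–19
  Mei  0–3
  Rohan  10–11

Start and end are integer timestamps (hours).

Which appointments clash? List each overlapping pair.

none

Sorted by start: Mei, Rohan, Omar, Nadia, Ingrid.
Rohan starts after Mei ends, so Mei has no further overlaps.
Omar starts after Rohan ends, so Rohan has no further overlaps.
Nadia starts after Omar ends, so Omar has no further overlaps.
Ingrid starts after Nadia ends.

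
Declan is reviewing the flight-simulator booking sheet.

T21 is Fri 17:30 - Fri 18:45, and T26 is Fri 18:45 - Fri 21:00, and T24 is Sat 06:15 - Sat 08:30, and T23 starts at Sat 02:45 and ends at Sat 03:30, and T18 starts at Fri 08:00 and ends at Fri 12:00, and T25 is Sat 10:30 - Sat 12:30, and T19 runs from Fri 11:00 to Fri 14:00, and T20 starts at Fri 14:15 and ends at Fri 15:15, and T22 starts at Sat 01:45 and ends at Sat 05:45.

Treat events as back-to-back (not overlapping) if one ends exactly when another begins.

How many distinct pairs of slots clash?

Check each pair: they overlap iff neither finishes before the other starts.
Sorted by start: T18, T19, T20, T21, T26, T22, T23, T24, T25.
T19 starts before T18 ends → T18 and T19 overlap.
T20 starts after T18 ends; T18 is clear from here.
T20 starts after T19 ends; T19 is clear from here.
T21 starts after T20 ends; T20 is clear from here.
T26 starts exactly when T21 ends (back-to-back, no overlap); T21 is clear from here.
T22 starts after T26 ends; T26 is clear from here.
T23 starts before T22 ends → T22 and T23 overlap.
T24 starts after T22 ends; T22 is clear from here.
T24 starts after T23 ends; T23 is clear from here.
T25 starts after T24 ends.
Overlapping pairs: T18 & T19, T22 & T23 — 2 in total.

2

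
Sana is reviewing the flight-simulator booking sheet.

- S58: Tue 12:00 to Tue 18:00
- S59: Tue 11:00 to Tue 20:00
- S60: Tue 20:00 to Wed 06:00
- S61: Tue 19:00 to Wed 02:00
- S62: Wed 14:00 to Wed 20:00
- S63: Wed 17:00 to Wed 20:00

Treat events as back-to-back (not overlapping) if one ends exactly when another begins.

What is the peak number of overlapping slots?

2

Sweep the timeline, counting +1 at each start and −1 at each end (ends before starts at a tie):
Tue 11:00 start S59 → 1
Tue 12:00 start S58 → 2
Tue 18:00 end S58 → 1
Tue 19:00 start S61 → 2
Tue 20:00 end S59 → 1
Tue 20:00 start S60 → 2
Wed 02:00 end S61 → 1
Wed 06:00 end S60 → 0
Wed 14:00 start S62 → 1
Wed 17:00 start S63 → 2
Wed 20:00 end S62 → 1
Wed 20:00 end S63 → 0
Peak is 2, at Tue 12:00 (S58, S59).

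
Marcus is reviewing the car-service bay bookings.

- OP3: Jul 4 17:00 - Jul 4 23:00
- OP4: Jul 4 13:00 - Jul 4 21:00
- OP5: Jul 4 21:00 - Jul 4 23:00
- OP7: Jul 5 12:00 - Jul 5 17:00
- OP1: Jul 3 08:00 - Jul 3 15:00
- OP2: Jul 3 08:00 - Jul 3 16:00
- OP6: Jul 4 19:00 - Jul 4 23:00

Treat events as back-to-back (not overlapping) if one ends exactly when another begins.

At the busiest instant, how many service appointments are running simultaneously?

3

Walk through starts and ends in time order (an end at T is processed before a start at T):
Jul 3 08:00 start OP1 → 1
Jul 3 08:00 start OP2 → 2
Jul 3 15:00 end OP1 → 1
Jul 3 16:00 end OP2 → 0
Jul 4 13:00 start OP4 → 1
Jul 4 17:00 start OP3 → 2
Jul 4 19:00 start OP6 → 3
Jul 4 21:00 end OP4 → 2
Jul 4 21:00 start OP5 → 3
Jul 4 23:00 end OP3 → 2
Jul 4 23:00 end OP5 → 1
Jul 4 23:00 end OP6 → 0
Jul 5 12:00 start OP7 → 1
Jul 5 17:00 end OP7 → 0
Peak is 3, at Jul 4 19:00 (OP3, OP4, OP6).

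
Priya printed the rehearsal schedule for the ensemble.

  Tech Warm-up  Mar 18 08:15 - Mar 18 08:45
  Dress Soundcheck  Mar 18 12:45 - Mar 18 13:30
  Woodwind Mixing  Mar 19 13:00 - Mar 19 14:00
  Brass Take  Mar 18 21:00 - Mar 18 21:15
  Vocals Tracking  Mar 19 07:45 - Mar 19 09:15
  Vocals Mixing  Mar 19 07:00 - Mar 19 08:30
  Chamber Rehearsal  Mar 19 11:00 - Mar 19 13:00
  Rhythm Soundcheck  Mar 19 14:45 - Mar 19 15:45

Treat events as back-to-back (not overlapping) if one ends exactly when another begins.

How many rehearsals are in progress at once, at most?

2

Sweep the timeline, counting +1 at each start and −1 at each end (ends before starts at a tie):
Mar 18 08:15 start Tech Warm-up → 1
Mar 18 08:45 end Tech Warm-up → 0
Mar 18 12:45 start Dress Soundcheck → 1
Mar 18 13:30 end Dress Soundcheck → 0
Mar 18 21:00 start Brass Take → 1
Mar 18 21:15 end Brass Take → 0
Mar 19 07:00 start Vocals Mixing → 1
Mar 19 07:45 start Vocals Tracking → 2
Mar 19 08:30 end Vocals Mixing → 1
Mar 19 09:15 end Vocals Tracking → 0
Mar 19 11:00 start Chamber Rehearsal → 1
Mar 19 13:00 end Chamber Rehearsal → 0
Mar 19 13:00 start Woodwind Mixing → 1
Mar 19 14:00 end Woodwind Mixing → 0
Mar 19 14:45 start Rhythm Soundcheck → 1
Mar 19 15:45 end Rhythm Soundcheck → 0
Peak is 2, at Mar 19 07:45 (Vocals Mixing, Vocals Tracking).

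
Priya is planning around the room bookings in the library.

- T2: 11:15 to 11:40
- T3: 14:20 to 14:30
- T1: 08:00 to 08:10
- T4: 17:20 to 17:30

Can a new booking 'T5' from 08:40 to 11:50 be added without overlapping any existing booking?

T1: ends 08:10 at or before T5 starts 08:40 → clear.
T2: starts 11:15 before T5 ends 11:50, and ends 11:40 after T5 starts 08:40 → overlap.
T3: starts 14:20 at or after T5 ends 11:50 → clear.
T4: starts 17:20 at or after T5 ends 11:50 → clear.
T5 overlaps T2.

No — it overlaps T2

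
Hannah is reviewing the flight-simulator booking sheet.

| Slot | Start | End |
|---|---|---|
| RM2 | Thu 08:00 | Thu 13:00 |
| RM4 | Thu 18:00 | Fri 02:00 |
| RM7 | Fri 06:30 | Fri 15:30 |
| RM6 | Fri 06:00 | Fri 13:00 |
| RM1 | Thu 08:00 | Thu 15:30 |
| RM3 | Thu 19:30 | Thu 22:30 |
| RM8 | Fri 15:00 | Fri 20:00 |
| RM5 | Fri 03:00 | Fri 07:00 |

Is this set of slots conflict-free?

Sorted by start: RM1, RM2, RM4, RM3, RM5, RM6, RM7, RM8.
RM2 starts before RM1 ends → RM1 and RM2 overlap.
That's a conflict, so the schedule is not conflict-free.

No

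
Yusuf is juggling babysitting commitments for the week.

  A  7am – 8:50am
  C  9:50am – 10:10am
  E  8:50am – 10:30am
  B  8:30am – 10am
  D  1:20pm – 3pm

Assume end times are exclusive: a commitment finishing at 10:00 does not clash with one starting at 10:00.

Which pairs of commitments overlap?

Sorted by start: A, B, E, C, D.
B starts before A ends → A and B overlap.
E starts exactly when A ends (back-to-back, no overlap); A is clear from here.
E starts before B ends → B and E overlap.
C starts before B ends → B and C overlap.
D starts after B ends.
C starts before E ends → E and C overlap.
D starts after E ends.
D starts after C ends.

A & B, B & C, B & E, C & E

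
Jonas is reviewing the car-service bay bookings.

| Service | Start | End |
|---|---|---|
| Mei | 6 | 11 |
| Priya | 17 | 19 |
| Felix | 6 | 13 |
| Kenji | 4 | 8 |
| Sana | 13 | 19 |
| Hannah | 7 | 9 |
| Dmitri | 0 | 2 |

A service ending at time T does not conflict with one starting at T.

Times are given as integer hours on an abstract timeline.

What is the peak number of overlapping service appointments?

4

Sort all start/end points and keep a running count:
0 start Dmitri → 1
2 end Dmitri → 0
4 start Kenji → 1
6 start Felix → 2
6 start Mei → 3
7 start Hannah → 4
8 end Kenji → 3
9 end Hannah → 2
11 end Mei → 1
13 end Felix → 0
13 start Sana → 1
17 start Priya → 2
19 end Priya → 1
19 end Sana → 0
Peak is 4, at 7 (Felix, Hannah, Kenji, Mei).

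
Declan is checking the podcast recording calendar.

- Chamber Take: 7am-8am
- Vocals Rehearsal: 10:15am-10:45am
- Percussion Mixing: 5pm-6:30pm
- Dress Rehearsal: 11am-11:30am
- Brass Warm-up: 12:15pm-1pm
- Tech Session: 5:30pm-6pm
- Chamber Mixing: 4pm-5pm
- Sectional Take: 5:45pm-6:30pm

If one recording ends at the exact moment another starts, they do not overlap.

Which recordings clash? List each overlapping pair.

Percussion Mixing & Sectional Take, Percussion Mixing & Tech Session, Sectional Take & Tech Session

Two intervals overlap when each starts before the other ends.
Sorted by start: Chamber Take, Vocals Rehearsal, Dress Rehearsal, Brass Warm-up, Chamber Mixing, Percussion Mixing, Tech Session, Sectional Take.
Vocals Rehearsal starts after Chamber Take ends, so nothing later overlaps Chamber Take either.
Dress Rehearsal starts after Vocals Rehearsal ends, so nothing later overlaps Vocals Rehearsal either.
Brass Warm-up starts after Dress Rehearsal ends, so nothing later overlaps Dress Rehearsal either.
Chamber Mixing starts after Brass Warm-up ends, so nothing later overlaps Brass Warm-up either.
Percussion Mixing starts exactly when Chamber Mixing ends (back-to-back, no overlap), so nothing later overlaps Chamber Mixing either.
Tech Session starts before Percussion Mixing ends → Percussion Mixing and Tech Session overlap.
Sectional Take starts before Percussion Mixing ends → Percussion Mixing and Sectional Take overlap.
Sectional Take starts before Tech Session ends → Tech Session and Sectional Take overlap.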